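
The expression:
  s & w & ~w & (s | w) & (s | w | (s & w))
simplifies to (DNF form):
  False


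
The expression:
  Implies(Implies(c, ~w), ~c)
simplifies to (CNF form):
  w | ~c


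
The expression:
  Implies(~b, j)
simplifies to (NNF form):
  b | j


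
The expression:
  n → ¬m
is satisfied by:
  {m: False, n: False}
  {n: True, m: False}
  {m: True, n: False}


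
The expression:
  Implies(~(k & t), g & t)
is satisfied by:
  {t: True, k: True, g: True}
  {t: True, k: True, g: False}
  {t: True, g: True, k: False}


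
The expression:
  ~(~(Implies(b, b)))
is always true.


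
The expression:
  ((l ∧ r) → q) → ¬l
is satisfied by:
  {r: True, l: False, q: False}
  {r: False, l: False, q: False}
  {q: True, r: True, l: False}
  {q: True, r: False, l: False}
  {l: True, r: True, q: False}


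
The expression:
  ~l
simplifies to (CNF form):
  ~l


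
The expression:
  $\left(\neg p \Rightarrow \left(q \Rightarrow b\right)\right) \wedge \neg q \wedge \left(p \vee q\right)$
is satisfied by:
  {p: True, q: False}


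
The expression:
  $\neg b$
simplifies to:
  $\neg b$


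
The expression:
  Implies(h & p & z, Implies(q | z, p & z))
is always true.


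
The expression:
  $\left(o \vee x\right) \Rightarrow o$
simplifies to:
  $o \vee \neg x$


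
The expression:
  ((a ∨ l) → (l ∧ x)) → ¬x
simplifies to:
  (a ∧ ¬l) ∨ ¬x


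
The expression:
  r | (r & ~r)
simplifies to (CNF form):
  r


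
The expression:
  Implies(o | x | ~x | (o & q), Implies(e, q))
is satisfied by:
  {q: True, e: False}
  {e: False, q: False}
  {e: True, q: True}


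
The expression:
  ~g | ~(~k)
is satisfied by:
  {k: True, g: False}
  {g: False, k: False}
  {g: True, k: True}


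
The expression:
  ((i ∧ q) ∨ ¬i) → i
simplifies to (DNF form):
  i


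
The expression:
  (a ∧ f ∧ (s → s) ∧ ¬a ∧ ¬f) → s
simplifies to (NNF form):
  True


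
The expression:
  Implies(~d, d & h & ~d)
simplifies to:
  d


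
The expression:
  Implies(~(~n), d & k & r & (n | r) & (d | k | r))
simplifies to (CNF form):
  (d | ~n) & (k | ~n) & (r | ~n)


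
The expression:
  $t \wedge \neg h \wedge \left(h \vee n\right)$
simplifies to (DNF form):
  $n \wedge t \wedge \neg h$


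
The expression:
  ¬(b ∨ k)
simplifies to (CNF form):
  ¬b ∧ ¬k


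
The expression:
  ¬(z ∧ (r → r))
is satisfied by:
  {z: False}


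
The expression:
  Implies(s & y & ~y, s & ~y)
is always true.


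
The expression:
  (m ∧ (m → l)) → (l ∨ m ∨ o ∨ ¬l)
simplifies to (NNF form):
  True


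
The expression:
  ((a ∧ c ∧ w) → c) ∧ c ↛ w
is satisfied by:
  {c: True, w: False}


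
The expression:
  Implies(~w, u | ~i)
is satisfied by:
  {u: True, w: True, i: False}
  {u: True, w: False, i: False}
  {w: True, u: False, i: False}
  {u: False, w: False, i: False}
  {i: True, u: True, w: True}
  {i: True, u: True, w: False}
  {i: True, w: True, u: False}


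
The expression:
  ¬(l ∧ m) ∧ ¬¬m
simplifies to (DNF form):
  m ∧ ¬l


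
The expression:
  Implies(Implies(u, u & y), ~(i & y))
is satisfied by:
  {y: False, i: False}
  {i: True, y: False}
  {y: True, i: False}


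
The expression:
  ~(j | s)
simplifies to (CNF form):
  ~j & ~s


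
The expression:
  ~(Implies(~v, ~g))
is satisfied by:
  {g: True, v: False}


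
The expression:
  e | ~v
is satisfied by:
  {e: True, v: False}
  {v: False, e: False}
  {v: True, e: True}


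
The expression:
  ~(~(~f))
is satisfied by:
  {f: False}


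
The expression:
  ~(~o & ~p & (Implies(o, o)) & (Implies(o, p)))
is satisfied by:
  {o: True, p: True}
  {o: True, p: False}
  {p: True, o: False}


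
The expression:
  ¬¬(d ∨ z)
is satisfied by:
  {d: True, z: True}
  {d: True, z: False}
  {z: True, d: False}


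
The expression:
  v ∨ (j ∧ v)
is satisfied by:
  {v: True}


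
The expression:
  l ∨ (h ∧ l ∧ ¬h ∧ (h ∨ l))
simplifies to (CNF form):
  l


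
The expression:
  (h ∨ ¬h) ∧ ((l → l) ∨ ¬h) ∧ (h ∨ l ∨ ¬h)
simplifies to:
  True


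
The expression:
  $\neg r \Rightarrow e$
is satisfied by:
  {r: True, e: True}
  {r: True, e: False}
  {e: True, r: False}


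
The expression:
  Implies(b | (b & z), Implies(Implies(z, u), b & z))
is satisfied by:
  {z: True, b: False}
  {b: False, z: False}
  {b: True, z: True}


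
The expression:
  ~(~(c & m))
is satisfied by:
  {c: True, m: True}


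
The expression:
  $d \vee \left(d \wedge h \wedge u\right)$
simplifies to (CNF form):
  $d$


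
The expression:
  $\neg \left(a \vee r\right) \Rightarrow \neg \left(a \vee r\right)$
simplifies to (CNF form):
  $\text{True}$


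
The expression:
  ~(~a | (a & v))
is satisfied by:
  {a: True, v: False}


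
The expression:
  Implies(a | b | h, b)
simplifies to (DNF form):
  b | (~a & ~h)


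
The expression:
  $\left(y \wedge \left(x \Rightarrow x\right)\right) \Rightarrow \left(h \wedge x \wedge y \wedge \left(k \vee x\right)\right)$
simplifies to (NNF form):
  $\left(h \wedge x\right) \vee \neg y$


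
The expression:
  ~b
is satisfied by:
  {b: False}


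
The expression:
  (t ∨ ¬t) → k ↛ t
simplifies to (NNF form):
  k ∧ ¬t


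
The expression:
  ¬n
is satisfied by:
  {n: False}


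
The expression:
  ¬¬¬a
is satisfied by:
  {a: False}


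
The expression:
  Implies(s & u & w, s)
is always true.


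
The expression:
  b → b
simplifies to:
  True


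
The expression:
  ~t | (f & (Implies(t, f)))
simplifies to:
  f | ~t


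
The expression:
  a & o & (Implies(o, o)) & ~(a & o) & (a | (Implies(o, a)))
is never true.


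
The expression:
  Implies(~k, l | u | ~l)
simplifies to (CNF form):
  True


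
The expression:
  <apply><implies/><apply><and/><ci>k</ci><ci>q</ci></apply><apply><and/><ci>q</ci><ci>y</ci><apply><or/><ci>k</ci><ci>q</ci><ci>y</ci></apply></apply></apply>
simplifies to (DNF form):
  <apply><or/><ci>y</ci><apply><not/><ci>k</ci></apply><apply><not/><ci>q</ci></apply></apply>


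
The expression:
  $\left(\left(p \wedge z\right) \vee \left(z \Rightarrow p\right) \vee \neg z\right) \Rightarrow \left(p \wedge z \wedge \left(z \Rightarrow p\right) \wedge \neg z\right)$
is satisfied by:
  {z: True, p: False}


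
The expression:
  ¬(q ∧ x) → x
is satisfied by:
  {x: True}


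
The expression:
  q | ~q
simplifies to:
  True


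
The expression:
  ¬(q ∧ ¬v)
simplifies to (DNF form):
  v ∨ ¬q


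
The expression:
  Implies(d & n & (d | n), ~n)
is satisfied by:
  {d: False, n: False}
  {n: True, d: False}
  {d: True, n: False}


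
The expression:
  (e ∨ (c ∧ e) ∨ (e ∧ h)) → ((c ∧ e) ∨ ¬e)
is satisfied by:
  {c: True, e: False}
  {e: False, c: False}
  {e: True, c: True}


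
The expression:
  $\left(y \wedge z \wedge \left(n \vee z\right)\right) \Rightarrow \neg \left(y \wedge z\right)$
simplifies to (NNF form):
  $\neg y \vee \neg z$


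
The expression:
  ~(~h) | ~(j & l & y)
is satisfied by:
  {h: True, l: False, y: False, j: False}
  {j: False, l: False, h: False, y: False}
  {j: True, h: True, l: False, y: False}
  {j: True, l: False, h: False, y: False}
  {y: True, h: True, j: False, l: False}
  {y: True, j: False, l: False, h: False}
  {y: True, j: True, h: True, l: False}
  {y: True, j: True, l: False, h: False}
  {h: True, l: True, y: False, j: False}
  {l: True, y: False, h: False, j: False}
  {j: True, l: True, h: True, y: False}
  {j: True, l: True, y: False, h: False}
  {h: True, l: True, y: True, j: False}
  {l: True, y: True, j: False, h: False}
  {j: True, l: True, y: True, h: True}


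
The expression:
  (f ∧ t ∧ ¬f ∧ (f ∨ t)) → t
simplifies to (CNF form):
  True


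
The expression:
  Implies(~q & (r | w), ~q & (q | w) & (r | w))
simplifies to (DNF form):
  q | w | ~r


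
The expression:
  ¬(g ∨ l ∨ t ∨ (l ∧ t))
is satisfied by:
  {g: False, l: False, t: False}


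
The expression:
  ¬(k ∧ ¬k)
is always true.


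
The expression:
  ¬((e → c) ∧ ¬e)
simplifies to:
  e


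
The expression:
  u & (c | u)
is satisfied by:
  {u: True}


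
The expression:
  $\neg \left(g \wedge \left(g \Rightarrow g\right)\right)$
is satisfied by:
  {g: False}


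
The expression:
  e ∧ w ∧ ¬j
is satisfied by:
  {e: True, w: True, j: False}


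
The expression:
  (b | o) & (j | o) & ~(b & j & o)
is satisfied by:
  {o: True, b: False, j: False}
  {j: True, o: True, b: False}
  {b: True, o: True, j: False}
  {j: True, b: True, o: False}


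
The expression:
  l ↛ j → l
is always true.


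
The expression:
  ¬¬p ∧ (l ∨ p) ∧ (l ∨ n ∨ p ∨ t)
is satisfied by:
  {p: True}


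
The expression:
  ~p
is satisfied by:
  {p: False}


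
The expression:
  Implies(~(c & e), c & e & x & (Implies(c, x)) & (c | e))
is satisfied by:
  {c: True, e: True}


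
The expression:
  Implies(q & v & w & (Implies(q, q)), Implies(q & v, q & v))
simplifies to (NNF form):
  True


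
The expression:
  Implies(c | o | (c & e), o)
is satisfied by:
  {o: True, c: False}
  {c: False, o: False}
  {c: True, o: True}


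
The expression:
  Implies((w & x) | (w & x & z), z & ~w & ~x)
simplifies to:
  ~w | ~x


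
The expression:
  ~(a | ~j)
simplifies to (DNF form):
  j & ~a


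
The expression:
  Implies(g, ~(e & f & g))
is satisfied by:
  {g: False, e: False, f: False}
  {f: True, g: False, e: False}
  {e: True, g: False, f: False}
  {f: True, e: True, g: False}
  {g: True, f: False, e: False}
  {f: True, g: True, e: False}
  {e: True, g: True, f: False}


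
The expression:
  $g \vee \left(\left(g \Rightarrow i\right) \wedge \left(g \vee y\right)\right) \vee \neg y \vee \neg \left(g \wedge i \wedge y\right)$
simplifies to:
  $\text{True}$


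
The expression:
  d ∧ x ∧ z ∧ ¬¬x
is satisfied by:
  {z: True, d: True, x: True}


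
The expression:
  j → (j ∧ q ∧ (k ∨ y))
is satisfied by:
  {y: True, q: True, k: True, j: False}
  {y: True, q: True, k: False, j: False}
  {q: True, k: True, y: False, j: False}
  {q: True, y: False, k: False, j: False}
  {y: True, k: True, q: False, j: False}
  {y: True, k: False, q: False, j: False}
  {k: True, y: False, q: False, j: False}
  {k: False, y: False, q: False, j: False}
  {j: True, y: True, q: True, k: True}
  {j: True, y: True, q: True, k: False}
  {j: True, q: True, k: True, y: False}


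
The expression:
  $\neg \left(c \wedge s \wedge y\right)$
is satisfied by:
  {s: False, c: False, y: False}
  {y: True, s: False, c: False}
  {c: True, s: False, y: False}
  {y: True, c: True, s: False}
  {s: True, y: False, c: False}
  {y: True, s: True, c: False}
  {c: True, s: True, y: False}


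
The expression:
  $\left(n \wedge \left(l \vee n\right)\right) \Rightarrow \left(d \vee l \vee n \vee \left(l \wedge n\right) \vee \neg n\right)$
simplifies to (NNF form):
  $\text{True}$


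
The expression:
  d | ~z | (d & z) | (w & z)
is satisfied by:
  {d: True, w: True, z: False}
  {d: True, w: False, z: False}
  {w: True, d: False, z: False}
  {d: False, w: False, z: False}
  {d: True, z: True, w: True}
  {d: True, z: True, w: False}
  {z: True, w: True, d: False}


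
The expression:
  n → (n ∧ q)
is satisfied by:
  {q: True, n: False}
  {n: False, q: False}
  {n: True, q: True}


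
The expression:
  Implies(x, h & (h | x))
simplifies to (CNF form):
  h | ~x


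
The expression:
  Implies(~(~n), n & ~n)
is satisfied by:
  {n: False}


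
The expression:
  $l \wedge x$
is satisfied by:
  {x: True, l: True}


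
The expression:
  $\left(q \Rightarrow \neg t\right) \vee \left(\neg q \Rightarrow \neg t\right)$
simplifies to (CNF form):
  $\text{True}$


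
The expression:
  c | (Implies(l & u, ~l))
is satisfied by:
  {c: True, l: False, u: False}
  {l: False, u: False, c: False}
  {c: True, u: True, l: False}
  {u: True, l: False, c: False}
  {c: True, l: True, u: False}
  {l: True, c: False, u: False}
  {c: True, u: True, l: True}


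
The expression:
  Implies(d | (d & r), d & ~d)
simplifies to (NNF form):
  ~d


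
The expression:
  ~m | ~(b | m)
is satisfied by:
  {m: False}


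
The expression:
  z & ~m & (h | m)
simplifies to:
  h & z & ~m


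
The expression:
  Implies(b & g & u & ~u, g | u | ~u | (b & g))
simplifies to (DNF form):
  True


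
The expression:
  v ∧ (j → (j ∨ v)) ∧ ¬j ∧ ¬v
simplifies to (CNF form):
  False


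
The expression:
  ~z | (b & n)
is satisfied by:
  {n: True, b: True, z: False}
  {n: True, b: False, z: False}
  {b: True, n: False, z: False}
  {n: False, b: False, z: False}
  {n: True, z: True, b: True}


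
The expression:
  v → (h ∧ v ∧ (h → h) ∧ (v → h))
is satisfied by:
  {h: True, v: False}
  {v: False, h: False}
  {v: True, h: True}


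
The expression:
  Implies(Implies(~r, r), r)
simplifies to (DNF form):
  True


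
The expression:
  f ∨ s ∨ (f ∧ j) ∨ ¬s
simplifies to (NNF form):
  True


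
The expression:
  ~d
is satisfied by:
  {d: False}


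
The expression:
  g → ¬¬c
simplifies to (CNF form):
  c ∨ ¬g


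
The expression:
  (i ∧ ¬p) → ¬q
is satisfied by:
  {p: True, q: False, i: False}
  {p: False, q: False, i: False}
  {i: True, p: True, q: False}
  {i: True, p: False, q: False}
  {q: True, p: True, i: False}
  {q: True, p: False, i: False}
  {q: True, i: True, p: True}


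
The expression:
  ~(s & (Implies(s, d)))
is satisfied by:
  {s: False, d: False}
  {d: True, s: False}
  {s: True, d: False}


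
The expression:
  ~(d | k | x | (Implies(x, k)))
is never true.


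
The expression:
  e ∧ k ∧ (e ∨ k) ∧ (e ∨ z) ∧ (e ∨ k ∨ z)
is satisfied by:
  {e: True, k: True}


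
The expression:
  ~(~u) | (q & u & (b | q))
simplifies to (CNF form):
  u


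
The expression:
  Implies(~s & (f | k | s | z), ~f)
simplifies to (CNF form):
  s | ~f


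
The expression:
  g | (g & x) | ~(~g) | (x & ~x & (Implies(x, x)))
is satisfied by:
  {g: True}


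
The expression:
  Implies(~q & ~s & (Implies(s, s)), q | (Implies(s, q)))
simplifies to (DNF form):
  True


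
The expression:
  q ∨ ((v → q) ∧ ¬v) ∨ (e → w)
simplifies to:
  q ∨ w ∨ ¬e ∨ ¬v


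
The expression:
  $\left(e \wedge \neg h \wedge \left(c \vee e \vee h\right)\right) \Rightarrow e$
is always true.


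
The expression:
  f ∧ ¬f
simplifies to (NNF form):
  False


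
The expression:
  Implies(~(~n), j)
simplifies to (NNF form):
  j | ~n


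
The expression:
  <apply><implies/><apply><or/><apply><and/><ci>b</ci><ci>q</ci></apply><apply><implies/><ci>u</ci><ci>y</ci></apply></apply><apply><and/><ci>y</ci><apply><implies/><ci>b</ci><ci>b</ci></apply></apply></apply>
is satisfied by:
  {y: True, u: True, b: False, q: False}
  {q: True, y: True, u: True, b: False}
  {y: True, u: True, b: True, q: False}
  {q: True, y: True, u: True, b: True}
  {y: True, b: False, u: False, q: False}
  {y: True, q: True, b: False, u: False}
  {y: True, b: True, u: False, q: False}
  {y: True, q: True, b: True, u: False}
  {u: True, q: False, b: False, y: False}
  {q: True, u: True, b: False, y: False}
  {u: True, b: True, q: False, y: False}


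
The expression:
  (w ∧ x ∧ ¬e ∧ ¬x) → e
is always true.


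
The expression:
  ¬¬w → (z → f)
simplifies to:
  f ∨ ¬w ∨ ¬z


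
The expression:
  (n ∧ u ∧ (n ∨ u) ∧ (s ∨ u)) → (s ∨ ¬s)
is always true.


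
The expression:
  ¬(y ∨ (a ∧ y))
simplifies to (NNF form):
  ¬y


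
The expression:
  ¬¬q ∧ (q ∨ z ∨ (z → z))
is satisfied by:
  {q: True}


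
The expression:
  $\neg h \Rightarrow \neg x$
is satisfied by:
  {h: True, x: False}
  {x: False, h: False}
  {x: True, h: True}


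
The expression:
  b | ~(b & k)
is always true.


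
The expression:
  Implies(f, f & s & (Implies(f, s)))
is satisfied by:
  {s: True, f: False}
  {f: False, s: False}
  {f: True, s: True}


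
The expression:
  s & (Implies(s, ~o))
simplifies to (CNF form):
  s & ~o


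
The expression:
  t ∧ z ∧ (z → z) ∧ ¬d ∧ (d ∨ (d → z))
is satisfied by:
  {t: True, z: True, d: False}


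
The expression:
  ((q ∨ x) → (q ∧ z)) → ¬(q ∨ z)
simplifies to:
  (x ∧ ¬q) ∨ ¬z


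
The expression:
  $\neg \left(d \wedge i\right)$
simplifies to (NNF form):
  $\neg d \vee \neg i$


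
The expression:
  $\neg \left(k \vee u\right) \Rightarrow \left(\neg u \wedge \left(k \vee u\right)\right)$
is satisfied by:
  {k: True, u: True}
  {k: True, u: False}
  {u: True, k: False}


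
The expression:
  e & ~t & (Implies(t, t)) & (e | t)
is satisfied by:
  {e: True, t: False}


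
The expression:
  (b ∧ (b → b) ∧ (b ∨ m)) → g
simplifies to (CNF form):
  g ∨ ¬b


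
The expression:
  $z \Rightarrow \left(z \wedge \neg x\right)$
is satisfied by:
  {z: False, x: False}
  {x: True, z: False}
  {z: True, x: False}


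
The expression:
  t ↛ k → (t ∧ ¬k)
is always true.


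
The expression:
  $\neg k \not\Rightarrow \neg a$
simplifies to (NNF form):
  $a \wedge \neg k$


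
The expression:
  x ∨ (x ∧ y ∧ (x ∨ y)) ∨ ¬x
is always true.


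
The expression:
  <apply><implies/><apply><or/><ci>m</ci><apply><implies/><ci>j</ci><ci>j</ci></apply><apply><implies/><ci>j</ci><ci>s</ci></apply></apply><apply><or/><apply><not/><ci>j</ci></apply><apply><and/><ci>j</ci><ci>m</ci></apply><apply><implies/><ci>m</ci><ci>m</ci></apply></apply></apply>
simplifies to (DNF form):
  <true/>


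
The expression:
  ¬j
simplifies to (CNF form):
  ¬j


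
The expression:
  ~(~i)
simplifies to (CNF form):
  i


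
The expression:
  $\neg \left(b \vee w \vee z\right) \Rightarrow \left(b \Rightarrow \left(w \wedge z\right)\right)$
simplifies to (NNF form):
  $\text{True}$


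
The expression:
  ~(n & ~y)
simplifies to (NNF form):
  y | ~n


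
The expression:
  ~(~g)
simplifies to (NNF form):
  g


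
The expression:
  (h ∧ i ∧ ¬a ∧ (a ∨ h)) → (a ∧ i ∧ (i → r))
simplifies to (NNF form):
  a ∨ ¬h ∨ ¬i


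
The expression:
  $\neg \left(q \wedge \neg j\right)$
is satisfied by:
  {j: True, q: False}
  {q: False, j: False}
  {q: True, j: True}


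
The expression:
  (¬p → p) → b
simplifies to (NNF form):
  b ∨ ¬p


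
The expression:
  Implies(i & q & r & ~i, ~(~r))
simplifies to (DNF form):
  True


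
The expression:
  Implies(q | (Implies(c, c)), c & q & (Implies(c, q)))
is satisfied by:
  {c: True, q: True}


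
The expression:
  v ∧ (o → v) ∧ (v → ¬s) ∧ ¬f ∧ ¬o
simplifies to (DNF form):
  v ∧ ¬f ∧ ¬o ∧ ¬s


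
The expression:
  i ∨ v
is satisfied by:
  {i: True, v: True}
  {i: True, v: False}
  {v: True, i: False}


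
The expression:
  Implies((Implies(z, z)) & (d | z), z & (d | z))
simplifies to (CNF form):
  z | ~d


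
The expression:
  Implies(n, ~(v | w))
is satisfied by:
  {v: False, n: False, w: False}
  {w: True, v: False, n: False}
  {v: True, w: False, n: False}
  {w: True, v: True, n: False}
  {n: True, w: False, v: False}


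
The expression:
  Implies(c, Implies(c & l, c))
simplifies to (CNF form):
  True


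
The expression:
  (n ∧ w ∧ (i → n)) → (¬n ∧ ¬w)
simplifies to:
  ¬n ∨ ¬w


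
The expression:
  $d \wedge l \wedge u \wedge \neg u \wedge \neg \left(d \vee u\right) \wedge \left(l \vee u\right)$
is never true.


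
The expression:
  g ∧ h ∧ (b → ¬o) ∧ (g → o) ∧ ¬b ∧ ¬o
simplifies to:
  False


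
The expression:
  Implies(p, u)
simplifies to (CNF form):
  u | ~p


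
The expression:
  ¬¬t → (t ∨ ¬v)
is always true.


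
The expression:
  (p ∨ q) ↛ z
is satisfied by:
  {q: True, p: True, z: False}
  {q: True, z: False, p: False}
  {p: True, z: False, q: False}


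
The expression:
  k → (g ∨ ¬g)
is always true.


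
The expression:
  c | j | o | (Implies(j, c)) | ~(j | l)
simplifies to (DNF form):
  True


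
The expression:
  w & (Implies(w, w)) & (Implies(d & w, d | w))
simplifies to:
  w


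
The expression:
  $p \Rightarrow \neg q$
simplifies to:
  $\neg p \vee \neg q$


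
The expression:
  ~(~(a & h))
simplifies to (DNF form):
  a & h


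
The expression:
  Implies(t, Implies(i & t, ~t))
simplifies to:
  ~i | ~t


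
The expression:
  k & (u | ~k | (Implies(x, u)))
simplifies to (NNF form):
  k & (u | ~x)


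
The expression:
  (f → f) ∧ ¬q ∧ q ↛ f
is never true.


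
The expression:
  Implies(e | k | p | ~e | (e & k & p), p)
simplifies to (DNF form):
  p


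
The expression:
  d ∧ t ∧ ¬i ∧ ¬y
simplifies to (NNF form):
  d ∧ t ∧ ¬i ∧ ¬y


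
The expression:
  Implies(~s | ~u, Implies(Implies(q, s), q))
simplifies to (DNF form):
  q | (s & u)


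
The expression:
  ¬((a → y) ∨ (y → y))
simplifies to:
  False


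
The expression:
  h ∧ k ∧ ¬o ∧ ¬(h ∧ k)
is never true.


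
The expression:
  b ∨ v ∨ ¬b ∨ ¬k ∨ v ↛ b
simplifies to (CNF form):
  True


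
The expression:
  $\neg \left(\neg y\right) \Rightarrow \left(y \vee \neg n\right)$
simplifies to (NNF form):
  $\text{True}$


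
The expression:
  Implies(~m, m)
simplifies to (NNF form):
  m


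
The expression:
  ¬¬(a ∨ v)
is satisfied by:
  {a: True, v: True}
  {a: True, v: False}
  {v: True, a: False}


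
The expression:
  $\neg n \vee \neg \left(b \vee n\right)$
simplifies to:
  $\neg n$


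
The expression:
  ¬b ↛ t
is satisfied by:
  {t: True, b: False}
  {b: False, t: False}
  {b: True, t: True}


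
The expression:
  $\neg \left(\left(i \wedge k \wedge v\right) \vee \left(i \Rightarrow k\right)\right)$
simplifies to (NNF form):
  $i \wedge \neg k$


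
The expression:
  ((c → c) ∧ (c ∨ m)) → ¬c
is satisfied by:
  {c: False}


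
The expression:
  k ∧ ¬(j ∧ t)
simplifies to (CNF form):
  k ∧ (¬j ∨ ¬t)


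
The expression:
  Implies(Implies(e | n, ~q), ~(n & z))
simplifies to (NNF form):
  q | ~n | ~z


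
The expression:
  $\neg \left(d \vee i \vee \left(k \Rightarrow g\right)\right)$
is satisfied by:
  {k: True, i: False, d: False, g: False}


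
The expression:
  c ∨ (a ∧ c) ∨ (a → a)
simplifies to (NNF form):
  True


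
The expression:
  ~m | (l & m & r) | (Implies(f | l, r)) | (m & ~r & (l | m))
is always true.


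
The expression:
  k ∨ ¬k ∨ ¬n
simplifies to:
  True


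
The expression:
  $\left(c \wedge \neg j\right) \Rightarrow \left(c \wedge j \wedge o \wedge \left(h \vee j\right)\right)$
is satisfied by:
  {j: True, c: False}
  {c: False, j: False}
  {c: True, j: True}


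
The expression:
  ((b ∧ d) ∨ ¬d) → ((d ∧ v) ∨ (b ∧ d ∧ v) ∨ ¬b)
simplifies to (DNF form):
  (d ∧ v) ∨ ¬b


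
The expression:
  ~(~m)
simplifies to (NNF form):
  m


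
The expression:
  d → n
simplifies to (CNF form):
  n ∨ ¬d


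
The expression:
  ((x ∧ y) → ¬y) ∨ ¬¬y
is always true.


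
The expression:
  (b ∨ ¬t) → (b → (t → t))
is always true.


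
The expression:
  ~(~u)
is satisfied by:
  {u: True}


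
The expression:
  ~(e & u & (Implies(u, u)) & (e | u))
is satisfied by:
  {u: False, e: False}
  {e: True, u: False}
  {u: True, e: False}


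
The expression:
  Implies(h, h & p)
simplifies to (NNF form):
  p | ~h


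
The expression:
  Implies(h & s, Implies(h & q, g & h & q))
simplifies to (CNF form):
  g | ~h | ~q | ~s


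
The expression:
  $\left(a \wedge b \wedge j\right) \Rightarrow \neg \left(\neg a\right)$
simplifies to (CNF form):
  $\text{True}$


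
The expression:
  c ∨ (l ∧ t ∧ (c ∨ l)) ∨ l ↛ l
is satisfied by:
  {t: True, c: True, l: True}
  {t: True, c: True, l: False}
  {c: True, l: True, t: False}
  {c: True, l: False, t: False}
  {t: True, l: True, c: False}


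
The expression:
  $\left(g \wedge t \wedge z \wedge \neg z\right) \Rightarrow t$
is always true.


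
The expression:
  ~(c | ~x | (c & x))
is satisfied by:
  {x: True, c: False}


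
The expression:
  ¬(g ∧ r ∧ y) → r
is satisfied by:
  {r: True}


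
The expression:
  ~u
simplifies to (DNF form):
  ~u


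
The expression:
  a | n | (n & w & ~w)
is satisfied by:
  {n: True, a: True}
  {n: True, a: False}
  {a: True, n: False}


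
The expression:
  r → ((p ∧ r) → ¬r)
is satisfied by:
  {p: False, r: False}
  {r: True, p: False}
  {p: True, r: False}


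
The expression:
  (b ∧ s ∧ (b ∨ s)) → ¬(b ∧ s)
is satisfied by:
  {s: False, b: False}
  {b: True, s: False}
  {s: True, b: False}


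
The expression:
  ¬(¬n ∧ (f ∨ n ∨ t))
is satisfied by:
  {n: True, f: False, t: False}
  {n: True, t: True, f: False}
  {n: True, f: True, t: False}
  {n: True, t: True, f: True}
  {t: False, f: False, n: False}


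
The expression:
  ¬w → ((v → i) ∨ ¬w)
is always true.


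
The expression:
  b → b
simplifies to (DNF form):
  True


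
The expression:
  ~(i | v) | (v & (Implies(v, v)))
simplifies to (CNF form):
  v | ~i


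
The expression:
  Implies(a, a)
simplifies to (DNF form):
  True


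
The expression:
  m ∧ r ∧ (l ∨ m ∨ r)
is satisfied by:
  {r: True, m: True}


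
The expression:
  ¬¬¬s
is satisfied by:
  {s: False}


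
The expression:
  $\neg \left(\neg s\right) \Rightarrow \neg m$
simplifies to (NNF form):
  $\neg m \vee \neg s$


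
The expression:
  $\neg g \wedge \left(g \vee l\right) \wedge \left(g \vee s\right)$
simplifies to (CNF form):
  $l \wedge s \wedge \neg g$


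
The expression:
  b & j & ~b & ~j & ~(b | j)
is never true.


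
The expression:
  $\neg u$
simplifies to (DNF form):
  $\neg u$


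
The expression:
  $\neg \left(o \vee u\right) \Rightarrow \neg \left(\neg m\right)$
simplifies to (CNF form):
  $m \vee o \vee u$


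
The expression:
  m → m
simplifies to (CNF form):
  True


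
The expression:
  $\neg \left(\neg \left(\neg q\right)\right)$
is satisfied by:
  {q: False}


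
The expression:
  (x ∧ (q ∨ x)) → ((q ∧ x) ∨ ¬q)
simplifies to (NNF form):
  True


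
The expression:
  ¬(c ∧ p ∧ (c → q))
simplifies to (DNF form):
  ¬c ∨ ¬p ∨ ¬q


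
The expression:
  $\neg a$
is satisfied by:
  {a: False}


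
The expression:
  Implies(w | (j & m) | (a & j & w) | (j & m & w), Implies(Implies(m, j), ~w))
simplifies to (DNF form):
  ~w | (m & ~j)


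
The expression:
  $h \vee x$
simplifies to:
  $h \vee x$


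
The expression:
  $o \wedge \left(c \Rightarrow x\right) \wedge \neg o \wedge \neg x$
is never true.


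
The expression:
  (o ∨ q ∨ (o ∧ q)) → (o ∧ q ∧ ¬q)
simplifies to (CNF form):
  ¬o ∧ ¬q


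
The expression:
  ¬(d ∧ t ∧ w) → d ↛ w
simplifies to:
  d ∧ (t ∨ ¬w)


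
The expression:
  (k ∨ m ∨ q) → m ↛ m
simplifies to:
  ¬k ∧ ¬m ∧ ¬q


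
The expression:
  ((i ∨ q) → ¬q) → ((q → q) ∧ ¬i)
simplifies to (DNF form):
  q ∨ ¬i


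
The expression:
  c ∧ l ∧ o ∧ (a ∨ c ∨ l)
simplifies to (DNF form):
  c ∧ l ∧ o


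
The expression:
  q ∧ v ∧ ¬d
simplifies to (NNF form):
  q ∧ v ∧ ¬d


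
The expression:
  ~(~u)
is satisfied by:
  {u: True}


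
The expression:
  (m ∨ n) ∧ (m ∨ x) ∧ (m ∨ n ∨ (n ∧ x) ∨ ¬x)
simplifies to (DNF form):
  m ∨ (n ∧ x)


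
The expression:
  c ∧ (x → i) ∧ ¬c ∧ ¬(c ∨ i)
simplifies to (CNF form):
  False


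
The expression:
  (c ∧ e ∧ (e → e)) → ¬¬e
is always true.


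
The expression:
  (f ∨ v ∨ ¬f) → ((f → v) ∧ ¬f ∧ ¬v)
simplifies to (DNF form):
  ¬f ∧ ¬v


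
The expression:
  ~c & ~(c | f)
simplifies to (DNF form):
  ~c & ~f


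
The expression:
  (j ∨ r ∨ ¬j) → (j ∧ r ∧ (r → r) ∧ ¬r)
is never true.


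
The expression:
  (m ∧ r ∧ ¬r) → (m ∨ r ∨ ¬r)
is always true.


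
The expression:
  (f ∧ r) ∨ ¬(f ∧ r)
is always true.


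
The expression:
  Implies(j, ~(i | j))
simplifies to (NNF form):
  ~j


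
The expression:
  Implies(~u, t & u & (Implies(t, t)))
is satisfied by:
  {u: True}


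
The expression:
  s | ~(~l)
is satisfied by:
  {l: True, s: True}
  {l: True, s: False}
  {s: True, l: False}


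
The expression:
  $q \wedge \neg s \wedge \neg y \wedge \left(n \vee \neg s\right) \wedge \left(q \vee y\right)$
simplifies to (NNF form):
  $q \wedge \neg s \wedge \neg y$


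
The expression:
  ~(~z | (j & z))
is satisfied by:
  {z: True, j: False}


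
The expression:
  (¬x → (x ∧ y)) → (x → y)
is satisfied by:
  {y: True, x: False}
  {x: False, y: False}
  {x: True, y: True}


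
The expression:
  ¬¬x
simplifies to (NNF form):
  x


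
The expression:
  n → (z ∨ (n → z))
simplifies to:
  z ∨ ¬n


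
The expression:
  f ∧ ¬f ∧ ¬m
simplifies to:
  False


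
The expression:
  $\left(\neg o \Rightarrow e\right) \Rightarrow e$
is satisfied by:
  {e: True, o: False}
  {o: False, e: False}
  {o: True, e: True}


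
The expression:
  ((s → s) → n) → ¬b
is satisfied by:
  {n: False, b: False}
  {b: True, n: False}
  {n: True, b: False}


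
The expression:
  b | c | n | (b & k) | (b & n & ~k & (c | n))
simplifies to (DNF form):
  b | c | n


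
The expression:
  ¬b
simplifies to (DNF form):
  ¬b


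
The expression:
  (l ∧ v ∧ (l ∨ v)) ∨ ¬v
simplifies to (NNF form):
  l ∨ ¬v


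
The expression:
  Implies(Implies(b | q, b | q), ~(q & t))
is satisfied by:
  {t: False, q: False}
  {q: True, t: False}
  {t: True, q: False}


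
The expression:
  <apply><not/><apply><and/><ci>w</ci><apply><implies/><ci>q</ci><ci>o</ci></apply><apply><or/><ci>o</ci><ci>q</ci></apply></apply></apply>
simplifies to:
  <apply><or/><apply><not/><ci>o</ci></apply><apply><not/><ci>w</ci></apply></apply>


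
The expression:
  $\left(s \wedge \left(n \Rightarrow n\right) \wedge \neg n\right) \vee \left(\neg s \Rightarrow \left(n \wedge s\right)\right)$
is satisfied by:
  {s: True}


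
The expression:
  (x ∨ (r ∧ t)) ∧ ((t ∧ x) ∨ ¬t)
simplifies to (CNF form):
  x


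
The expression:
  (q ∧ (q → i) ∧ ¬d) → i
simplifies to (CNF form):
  True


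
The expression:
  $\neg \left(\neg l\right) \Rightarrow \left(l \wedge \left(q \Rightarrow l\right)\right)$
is always true.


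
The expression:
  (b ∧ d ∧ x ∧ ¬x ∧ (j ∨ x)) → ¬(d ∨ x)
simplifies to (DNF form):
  True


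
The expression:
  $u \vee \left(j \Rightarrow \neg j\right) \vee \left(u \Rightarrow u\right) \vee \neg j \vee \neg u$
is always true.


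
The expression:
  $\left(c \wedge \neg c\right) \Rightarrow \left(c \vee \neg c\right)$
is always true.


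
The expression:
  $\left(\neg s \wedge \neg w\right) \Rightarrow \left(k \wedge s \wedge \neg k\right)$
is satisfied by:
  {s: True, w: True}
  {s: True, w: False}
  {w: True, s: False}


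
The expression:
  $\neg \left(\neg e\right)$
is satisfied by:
  {e: True}


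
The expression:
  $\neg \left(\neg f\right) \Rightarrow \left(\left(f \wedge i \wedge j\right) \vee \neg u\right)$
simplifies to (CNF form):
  $\left(i \vee \neg f \vee \neg u\right) \wedge \left(j \vee \neg f \vee \neg u\right)$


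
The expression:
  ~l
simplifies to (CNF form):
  ~l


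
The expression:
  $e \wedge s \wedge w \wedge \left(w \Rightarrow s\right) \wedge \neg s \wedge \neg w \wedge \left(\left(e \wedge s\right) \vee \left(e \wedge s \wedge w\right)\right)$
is never true.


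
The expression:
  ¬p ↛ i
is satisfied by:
  {i: True, p: False}
  {p: False, i: False}
  {p: True, i: True}


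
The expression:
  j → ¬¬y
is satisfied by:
  {y: True, j: False}
  {j: False, y: False}
  {j: True, y: True}


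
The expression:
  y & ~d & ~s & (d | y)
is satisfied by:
  {y: True, d: False, s: False}


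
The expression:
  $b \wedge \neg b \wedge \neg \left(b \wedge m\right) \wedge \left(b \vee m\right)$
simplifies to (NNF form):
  $\text{False}$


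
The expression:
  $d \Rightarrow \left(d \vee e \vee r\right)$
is always true.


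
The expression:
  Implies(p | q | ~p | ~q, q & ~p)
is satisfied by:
  {q: True, p: False}


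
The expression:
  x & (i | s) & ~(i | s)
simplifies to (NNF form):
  False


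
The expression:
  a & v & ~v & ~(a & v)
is never true.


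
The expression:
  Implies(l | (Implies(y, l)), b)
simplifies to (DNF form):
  b | (y & ~l)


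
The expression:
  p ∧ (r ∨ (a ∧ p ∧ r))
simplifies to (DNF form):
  p ∧ r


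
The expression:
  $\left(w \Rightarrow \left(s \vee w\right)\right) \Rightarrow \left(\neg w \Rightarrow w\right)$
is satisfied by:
  {w: True}


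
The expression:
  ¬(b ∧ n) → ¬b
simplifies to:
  n ∨ ¬b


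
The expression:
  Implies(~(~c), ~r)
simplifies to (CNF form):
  ~c | ~r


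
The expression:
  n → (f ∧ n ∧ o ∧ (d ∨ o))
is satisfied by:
  {f: True, o: True, n: False}
  {f: True, o: False, n: False}
  {o: True, f: False, n: False}
  {f: False, o: False, n: False}
  {n: True, f: True, o: True}


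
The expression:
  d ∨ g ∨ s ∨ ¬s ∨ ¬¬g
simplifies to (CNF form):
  True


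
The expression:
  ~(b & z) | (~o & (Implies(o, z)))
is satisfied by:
  {o: False, z: False, b: False}
  {b: True, o: False, z: False}
  {z: True, o: False, b: False}
  {b: True, z: True, o: False}
  {o: True, b: False, z: False}
  {b: True, o: True, z: False}
  {z: True, o: True, b: False}


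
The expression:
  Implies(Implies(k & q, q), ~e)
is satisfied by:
  {e: False}


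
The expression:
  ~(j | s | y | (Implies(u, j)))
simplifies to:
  u & ~j & ~s & ~y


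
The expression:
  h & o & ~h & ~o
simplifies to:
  False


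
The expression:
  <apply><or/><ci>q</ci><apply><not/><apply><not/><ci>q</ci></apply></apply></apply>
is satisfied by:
  {q: True}


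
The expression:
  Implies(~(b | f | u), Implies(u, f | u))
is always true.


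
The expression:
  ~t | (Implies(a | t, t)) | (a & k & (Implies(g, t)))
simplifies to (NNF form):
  True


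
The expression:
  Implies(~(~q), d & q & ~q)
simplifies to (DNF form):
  ~q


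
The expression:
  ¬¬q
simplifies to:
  q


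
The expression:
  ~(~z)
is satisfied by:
  {z: True}


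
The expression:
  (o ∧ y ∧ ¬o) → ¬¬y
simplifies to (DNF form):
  True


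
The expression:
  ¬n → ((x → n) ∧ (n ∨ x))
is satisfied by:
  {n: True}


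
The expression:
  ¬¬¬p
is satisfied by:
  {p: False}


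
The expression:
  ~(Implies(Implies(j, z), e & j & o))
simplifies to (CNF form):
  (z | ~j) & (z | ~e | ~j) & (z | ~j | ~o) & (~e | ~j | ~o)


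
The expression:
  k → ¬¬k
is always true.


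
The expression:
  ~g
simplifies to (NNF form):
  ~g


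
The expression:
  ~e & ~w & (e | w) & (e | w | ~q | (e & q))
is never true.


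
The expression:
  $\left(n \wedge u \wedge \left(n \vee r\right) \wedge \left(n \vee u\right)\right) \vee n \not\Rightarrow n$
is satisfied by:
  {u: True, n: True}


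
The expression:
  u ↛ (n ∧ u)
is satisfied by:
  {u: True, n: False}


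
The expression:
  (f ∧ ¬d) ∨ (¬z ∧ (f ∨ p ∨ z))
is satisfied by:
  {f: True, p: True, z: False, d: False}
  {f: True, p: False, z: False, d: False}
  {d: True, f: True, p: True, z: False}
  {d: True, f: True, p: False, z: False}
  {p: True, d: False, f: False, z: False}
  {d: True, p: True, f: False, z: False}
  {z: True, f: True, p: True, d: False}
  {z: True, f: True, p: False, d: False}


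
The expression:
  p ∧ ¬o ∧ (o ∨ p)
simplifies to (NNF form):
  p ∧ ¬o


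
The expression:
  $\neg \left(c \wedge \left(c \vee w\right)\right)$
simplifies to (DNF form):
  $\neg c$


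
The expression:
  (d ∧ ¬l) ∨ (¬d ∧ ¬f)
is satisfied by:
  {l: False, d: False, f: False}
  {d: True, l: False, f: False}
  {f: True, d: True, l: False}
  {l: True, d: False, f: False}


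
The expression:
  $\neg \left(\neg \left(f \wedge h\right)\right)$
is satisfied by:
  {h: True, f: True}


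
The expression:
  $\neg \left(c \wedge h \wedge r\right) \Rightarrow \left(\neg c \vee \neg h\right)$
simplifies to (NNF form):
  $r \vee \neg c \vee \neg h$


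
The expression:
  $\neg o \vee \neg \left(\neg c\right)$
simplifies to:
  $c \vee \neg o$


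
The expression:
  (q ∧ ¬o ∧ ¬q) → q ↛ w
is always true.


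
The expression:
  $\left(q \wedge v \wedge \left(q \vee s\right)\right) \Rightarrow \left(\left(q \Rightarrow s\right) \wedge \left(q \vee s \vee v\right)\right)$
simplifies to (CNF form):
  $s \vee \neg q \vee \neg v$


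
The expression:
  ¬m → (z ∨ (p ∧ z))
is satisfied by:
  {z: True, m: True}
  {z: True, m: False}
  {m: True, z: False}


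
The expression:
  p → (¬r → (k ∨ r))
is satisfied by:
  {r: True, k: True, p: False}
  {r: True, p: False, k: False}
  {k: True, p: False, r: False}
  {k: False, p: False, r: False}
  {r: True, k: True, p: True}
  {r: True, p: True, k: False}
  {k: True, p: True, r: False}


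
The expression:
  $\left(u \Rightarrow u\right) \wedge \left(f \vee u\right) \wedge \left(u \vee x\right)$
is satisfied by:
  {x: True, u: True, f: True}
  {x: True, u: True, f: False}
  {u: True, f: True, x: False}
  {u: True, f: False, x: False}
  {x: True, f: True, u: False}


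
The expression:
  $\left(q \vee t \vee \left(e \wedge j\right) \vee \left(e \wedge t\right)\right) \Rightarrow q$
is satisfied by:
  {q: True, t: False, e: False, j: False}
  {j: True, q: True, t: False, e: False}
  {q: True, e: True, t: False, j: False}
  {j: True, q: True, e: True, t: False}
  {q: True, t: True, e: False, j: False}
  {q: True, j: True, t: True, e: False}
  {q: True, e: True, t: True, j: False}
  {j: True, q: True, e: True, t: True}
  {j: False, t: False, e: False, q: False}
  {j: True, t: False, e: False, q: False}
  {e: True, j: False, t: False, q: False}
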